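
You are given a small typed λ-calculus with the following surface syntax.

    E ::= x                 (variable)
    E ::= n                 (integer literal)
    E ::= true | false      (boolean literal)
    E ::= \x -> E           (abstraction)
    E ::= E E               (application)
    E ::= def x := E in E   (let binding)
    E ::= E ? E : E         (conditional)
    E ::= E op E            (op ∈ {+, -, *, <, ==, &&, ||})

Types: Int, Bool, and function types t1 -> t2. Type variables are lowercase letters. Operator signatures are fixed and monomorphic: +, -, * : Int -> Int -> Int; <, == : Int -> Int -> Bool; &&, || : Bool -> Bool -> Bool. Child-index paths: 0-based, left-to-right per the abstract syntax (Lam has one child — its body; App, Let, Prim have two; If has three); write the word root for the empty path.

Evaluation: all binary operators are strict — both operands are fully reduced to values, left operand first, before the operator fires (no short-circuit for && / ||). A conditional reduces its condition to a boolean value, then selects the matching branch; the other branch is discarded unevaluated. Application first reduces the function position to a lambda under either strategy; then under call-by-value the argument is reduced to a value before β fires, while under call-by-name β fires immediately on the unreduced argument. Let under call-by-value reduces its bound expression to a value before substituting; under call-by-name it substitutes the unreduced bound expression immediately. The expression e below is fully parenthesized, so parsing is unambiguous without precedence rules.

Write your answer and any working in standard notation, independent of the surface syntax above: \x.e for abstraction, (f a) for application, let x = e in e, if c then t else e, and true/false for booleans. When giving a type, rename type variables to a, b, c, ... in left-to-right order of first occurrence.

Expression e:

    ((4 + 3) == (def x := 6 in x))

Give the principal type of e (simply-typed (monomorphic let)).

Trace:
  unify Int ~ Int
  unify Int ~ Int
  unify Int ~ Int
let x : Int
x : Int
  unify Int ~ Int

Answer: Bool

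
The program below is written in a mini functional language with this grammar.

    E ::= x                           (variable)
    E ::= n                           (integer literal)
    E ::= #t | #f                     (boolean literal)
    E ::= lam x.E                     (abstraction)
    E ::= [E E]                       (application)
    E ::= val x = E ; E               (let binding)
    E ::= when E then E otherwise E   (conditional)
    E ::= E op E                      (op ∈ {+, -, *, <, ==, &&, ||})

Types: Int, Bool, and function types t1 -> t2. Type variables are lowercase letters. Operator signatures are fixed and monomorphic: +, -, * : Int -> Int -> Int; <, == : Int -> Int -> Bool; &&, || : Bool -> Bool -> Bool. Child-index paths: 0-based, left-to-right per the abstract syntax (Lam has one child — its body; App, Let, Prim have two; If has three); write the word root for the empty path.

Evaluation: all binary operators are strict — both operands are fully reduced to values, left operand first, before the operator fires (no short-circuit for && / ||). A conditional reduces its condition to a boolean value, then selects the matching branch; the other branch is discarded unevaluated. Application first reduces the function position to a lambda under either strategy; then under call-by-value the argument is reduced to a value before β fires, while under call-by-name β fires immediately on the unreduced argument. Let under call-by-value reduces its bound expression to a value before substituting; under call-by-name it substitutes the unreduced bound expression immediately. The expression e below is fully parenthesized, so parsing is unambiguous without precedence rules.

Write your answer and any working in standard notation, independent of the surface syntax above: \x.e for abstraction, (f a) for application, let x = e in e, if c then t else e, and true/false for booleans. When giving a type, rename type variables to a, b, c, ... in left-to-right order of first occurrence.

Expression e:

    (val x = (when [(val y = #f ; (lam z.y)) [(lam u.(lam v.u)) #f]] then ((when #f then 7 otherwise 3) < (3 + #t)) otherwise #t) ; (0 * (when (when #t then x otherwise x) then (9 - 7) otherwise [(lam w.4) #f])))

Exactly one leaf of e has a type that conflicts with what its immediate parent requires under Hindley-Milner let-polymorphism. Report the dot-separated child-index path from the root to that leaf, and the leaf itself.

Derivation:
let y : Bool
y : Bool
\z._ : a -> Bool
u : b
\v._ : c -> b
\u._ : b -> c -> b
  unify b -> c -> b ~ Bool -> d
  unify b ~ Bool
  unify c -> Bool ~ d
_ _ : c -> Bool
  unify a -> Bool ~ (c -> Bool) -> e
  unify a ~ c -> Bool
  unify Bool ~ e
_ _ : Bool
  unify Bool ~ Bool
  unify Bool ~ Bool
  unify Int ~ Int
  unify Int ~ Int
  unify Int ~ Int
  unify Bool ~ Int
  FAIL: mismatch Bool ~ Int

Answer: 0.1.1.1 : true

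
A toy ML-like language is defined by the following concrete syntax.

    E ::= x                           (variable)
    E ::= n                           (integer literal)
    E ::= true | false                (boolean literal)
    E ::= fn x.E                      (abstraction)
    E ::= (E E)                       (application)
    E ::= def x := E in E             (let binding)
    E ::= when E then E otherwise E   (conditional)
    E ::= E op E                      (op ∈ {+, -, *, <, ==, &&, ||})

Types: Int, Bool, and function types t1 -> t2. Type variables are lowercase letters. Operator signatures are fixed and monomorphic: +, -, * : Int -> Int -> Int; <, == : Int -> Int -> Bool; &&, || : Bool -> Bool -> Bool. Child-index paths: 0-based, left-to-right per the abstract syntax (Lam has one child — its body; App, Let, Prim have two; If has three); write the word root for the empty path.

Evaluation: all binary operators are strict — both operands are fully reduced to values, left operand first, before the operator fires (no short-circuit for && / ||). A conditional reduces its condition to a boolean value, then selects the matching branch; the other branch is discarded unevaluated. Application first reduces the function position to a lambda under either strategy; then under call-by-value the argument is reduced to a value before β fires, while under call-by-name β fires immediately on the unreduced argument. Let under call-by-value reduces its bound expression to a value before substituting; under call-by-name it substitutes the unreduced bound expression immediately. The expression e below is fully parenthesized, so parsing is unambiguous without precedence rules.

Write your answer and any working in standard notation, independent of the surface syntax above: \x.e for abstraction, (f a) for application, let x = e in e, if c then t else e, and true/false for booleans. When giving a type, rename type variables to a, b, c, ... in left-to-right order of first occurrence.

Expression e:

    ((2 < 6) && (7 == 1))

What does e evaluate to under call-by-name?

Working:
step 0: ((2 < 6) && (7 == 1))
step 1: [delta@0] (true && (7 == 1))
step 2: [delta@1] (true && false)
step 3: [delta@root] false

Answer: false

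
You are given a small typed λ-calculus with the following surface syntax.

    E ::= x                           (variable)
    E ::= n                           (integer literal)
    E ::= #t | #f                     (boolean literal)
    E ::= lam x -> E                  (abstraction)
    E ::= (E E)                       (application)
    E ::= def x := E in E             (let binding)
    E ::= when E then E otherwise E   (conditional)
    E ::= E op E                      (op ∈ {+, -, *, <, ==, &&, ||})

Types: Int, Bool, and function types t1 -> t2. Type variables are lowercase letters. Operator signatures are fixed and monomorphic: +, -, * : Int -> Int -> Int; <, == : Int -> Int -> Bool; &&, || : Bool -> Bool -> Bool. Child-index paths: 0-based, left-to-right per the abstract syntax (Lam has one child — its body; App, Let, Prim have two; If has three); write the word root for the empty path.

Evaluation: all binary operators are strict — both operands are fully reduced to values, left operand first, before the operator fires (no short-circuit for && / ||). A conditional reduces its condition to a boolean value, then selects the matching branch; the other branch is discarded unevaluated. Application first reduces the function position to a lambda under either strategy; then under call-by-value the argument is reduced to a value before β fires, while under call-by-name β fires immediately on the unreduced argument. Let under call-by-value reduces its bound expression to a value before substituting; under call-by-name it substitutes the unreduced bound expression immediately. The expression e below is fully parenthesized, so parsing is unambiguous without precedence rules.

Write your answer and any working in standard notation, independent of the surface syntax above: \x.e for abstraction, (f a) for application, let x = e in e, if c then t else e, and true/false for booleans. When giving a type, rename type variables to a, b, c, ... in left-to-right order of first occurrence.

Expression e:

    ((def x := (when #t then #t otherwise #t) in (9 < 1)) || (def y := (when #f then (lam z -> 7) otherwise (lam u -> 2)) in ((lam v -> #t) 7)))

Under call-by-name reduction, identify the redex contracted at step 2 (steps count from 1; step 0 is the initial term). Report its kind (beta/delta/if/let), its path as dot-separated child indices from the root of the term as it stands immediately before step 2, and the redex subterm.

Derivation:
step 0: ((let x = (if true then true else true) in (9 < 1)) || (let y = (if false then (\z.7) else (\u.2)) in ((\v.true) 7)))
step 1: [let@0] ((9 < 1) || (let y = (if false then (\z.7) else (\u.2)) in ((\v.true) 7)))
step 2: [delta@0] (false || (let y = (if false then (\z.7) else (\u.2)) in ((\v.true) 7)))

Answer: delta at 0 : (9 < 1)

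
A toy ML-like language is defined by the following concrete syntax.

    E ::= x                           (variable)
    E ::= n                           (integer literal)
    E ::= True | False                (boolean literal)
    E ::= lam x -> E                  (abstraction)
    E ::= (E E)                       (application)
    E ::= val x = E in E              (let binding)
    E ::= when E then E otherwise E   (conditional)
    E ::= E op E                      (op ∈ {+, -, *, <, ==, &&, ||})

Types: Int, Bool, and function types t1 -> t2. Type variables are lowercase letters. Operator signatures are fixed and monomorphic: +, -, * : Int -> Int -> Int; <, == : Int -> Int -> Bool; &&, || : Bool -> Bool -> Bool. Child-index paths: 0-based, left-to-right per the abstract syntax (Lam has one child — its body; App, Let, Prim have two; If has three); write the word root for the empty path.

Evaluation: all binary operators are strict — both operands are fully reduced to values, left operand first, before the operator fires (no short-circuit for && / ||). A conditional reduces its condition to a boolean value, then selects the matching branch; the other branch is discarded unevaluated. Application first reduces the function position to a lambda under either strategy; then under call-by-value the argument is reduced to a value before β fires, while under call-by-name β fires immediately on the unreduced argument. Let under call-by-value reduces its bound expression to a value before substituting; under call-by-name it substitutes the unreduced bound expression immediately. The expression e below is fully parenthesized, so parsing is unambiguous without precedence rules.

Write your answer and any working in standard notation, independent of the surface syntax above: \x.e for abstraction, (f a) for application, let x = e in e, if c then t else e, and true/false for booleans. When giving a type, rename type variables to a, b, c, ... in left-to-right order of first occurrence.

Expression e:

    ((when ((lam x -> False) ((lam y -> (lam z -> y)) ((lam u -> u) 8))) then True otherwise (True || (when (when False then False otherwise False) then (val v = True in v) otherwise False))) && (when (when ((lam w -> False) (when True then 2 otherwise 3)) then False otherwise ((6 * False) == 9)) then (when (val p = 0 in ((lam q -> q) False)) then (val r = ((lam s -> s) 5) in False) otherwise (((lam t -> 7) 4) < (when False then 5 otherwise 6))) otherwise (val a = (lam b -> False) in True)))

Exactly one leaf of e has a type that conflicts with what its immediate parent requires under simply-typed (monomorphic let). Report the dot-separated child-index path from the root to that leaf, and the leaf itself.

Answer: 1.0.2.0.1 : false

Trace:
\x._ : a -> Bool
y : b
\z._ : c -> b
\y._ : b -> c -> b
u : d
\u._ : d -> d
  unify d -> d ~ Int -> e
  unify d ~ Int
  unify Int ~ e
_ _ : Int
  unify b -> c -> b ~ Int -> f
  unify b ~ Int
  unify c -> Int ~ f
_ _ : c -> Int
  unify a -> Bool ~ (c -> Int) -> g
  unify a ~ c -> Int
  unify Bool ~ g
_ _ : Bool
  unify Bool ~ Bool
  unify Bool ~ Bool
  unify Bool ~ Bool
  unify Bool ~ Bool
  unify Bool ~ Bool
let v : Bool
v : Bool
  unify Bool ~ Bool
  unify Bool ~ Bool
  unify Bool ~ Bool
  unify Bool ~ Bool
\w._ : h -> Bool
  unify Bool ~ Bool
  unify Int ~ Int
  unify h -> Bool ~ Int -> i
  unify h ~ Int
  unify Bool ~ i
_ _ : Bool
  unify Bool ~ Bool
  unify Int ~ Int
  unify Bool ~ Int
  FAIL: mismatch Bool ~ Int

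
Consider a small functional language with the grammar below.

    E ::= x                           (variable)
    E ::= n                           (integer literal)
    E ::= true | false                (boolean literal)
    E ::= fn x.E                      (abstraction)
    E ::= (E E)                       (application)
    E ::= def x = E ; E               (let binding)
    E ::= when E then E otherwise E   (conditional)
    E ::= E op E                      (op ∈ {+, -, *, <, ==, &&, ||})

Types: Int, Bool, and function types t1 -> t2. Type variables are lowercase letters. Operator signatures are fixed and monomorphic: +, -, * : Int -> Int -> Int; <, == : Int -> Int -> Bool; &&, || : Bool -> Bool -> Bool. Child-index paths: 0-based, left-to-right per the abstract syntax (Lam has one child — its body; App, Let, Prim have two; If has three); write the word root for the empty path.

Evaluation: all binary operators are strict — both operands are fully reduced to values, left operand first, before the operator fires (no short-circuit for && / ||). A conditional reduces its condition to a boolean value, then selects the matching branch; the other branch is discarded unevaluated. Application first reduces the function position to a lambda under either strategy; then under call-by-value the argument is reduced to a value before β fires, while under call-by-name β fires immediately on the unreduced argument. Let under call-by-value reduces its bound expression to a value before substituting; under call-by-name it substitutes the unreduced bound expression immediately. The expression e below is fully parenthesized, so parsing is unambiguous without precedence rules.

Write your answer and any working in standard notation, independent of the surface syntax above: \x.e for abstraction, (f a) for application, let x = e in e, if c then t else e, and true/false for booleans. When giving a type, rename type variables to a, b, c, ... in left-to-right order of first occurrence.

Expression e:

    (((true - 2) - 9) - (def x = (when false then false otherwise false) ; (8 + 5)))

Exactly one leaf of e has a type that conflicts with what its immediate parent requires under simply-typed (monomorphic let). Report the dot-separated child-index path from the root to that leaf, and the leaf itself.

Working:
  unify Bool ~ Int
  FAIL: mismatch Bool ~ Int

Answer: 0.0.0 : true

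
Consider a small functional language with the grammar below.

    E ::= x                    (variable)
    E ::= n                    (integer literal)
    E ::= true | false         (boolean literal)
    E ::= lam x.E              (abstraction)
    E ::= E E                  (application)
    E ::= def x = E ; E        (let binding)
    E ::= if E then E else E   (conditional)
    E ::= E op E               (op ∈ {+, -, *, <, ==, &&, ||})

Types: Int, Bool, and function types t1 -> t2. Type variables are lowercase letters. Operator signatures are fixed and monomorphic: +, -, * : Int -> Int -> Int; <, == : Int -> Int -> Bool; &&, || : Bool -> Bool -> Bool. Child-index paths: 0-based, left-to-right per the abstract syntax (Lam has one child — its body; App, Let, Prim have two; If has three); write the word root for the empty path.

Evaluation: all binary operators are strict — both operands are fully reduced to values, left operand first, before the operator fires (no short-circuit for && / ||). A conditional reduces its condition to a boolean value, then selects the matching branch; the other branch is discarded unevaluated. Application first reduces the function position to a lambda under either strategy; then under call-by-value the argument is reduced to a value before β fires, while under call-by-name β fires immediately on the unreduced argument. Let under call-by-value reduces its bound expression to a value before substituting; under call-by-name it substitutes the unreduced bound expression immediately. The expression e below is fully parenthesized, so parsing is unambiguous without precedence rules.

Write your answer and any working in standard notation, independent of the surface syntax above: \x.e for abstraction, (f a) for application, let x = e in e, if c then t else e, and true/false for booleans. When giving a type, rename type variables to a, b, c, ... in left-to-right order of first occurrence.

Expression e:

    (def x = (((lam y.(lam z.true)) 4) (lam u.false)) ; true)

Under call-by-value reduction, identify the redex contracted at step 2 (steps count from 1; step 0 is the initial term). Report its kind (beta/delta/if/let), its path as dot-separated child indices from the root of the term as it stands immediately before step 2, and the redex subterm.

Trace:
step 0: (let x = (((\y.(\z.true)) 4) (\u.false)) in true)
step 1: [beta@0.0] (let x = ((\z.true) (\u.false)) in true)
step 2: [beta@0] (let x = true in true)

Answer: beta at 0 : ((\z.true) (\u.false))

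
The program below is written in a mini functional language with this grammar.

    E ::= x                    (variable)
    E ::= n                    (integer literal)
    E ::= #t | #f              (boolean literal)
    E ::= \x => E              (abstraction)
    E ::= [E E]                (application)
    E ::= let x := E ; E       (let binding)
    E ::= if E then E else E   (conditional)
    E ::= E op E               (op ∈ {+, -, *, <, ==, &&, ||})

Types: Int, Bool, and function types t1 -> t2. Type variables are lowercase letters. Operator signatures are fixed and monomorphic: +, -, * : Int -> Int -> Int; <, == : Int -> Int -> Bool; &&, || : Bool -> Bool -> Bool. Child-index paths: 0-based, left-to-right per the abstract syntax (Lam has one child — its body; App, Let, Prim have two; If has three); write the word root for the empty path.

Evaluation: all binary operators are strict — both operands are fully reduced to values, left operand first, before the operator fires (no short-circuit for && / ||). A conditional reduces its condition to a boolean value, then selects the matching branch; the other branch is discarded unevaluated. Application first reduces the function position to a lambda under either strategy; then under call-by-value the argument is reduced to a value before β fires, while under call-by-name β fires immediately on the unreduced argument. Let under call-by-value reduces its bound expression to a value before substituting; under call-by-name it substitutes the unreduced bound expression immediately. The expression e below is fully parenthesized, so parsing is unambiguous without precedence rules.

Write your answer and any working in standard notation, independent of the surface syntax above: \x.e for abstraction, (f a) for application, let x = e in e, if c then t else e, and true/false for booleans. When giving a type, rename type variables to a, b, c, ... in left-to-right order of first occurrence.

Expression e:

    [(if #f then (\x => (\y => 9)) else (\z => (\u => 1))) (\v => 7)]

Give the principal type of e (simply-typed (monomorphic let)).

Trace:
  unify Bool ~ Bool
\y._ : b -> Int
\x._ : a -> b -> Int
\u._ : d -> Int
\z._ : c -> d -> Int
  unify a -> b -> Int ~ c -> d -> Int
  unify a ~ c
  unify b -> Int ~ d -> Int
  unify b ~ d
  unify Int ~ Int
\v._ : e -> Int
  unify c -> d -> Int ~ (e -> Int) -> f
  unify c ~ e -> Int
  unify d -> Int ~ f
_ _ : d -> Int

Answer: a -> Int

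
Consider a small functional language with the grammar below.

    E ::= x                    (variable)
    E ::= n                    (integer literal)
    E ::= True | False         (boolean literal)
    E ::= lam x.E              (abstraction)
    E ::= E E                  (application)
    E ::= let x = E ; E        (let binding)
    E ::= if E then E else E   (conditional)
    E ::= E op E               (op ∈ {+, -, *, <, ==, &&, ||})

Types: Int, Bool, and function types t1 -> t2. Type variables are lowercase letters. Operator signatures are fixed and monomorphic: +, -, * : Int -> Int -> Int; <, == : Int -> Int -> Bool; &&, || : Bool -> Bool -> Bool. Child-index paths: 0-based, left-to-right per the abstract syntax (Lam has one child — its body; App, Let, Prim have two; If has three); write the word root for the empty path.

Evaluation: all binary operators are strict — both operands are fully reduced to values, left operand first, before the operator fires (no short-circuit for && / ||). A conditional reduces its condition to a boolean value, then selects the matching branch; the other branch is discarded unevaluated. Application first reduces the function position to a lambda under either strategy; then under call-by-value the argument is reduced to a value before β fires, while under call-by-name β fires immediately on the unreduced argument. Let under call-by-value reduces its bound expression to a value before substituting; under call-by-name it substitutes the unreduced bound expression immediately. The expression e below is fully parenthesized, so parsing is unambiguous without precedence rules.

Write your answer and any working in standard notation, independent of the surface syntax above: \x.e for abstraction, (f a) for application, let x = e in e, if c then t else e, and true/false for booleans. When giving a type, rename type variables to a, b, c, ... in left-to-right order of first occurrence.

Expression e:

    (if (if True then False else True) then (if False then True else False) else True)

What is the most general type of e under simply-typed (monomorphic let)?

Answer: Bool

Trace:
  unify Bool ~ Bool
  unify Bool ~ Bool
  unify Bool ~ Bool
  unify Bool ~ Bool
  unify Bool ~ Bool
  unify Bool ~ Bool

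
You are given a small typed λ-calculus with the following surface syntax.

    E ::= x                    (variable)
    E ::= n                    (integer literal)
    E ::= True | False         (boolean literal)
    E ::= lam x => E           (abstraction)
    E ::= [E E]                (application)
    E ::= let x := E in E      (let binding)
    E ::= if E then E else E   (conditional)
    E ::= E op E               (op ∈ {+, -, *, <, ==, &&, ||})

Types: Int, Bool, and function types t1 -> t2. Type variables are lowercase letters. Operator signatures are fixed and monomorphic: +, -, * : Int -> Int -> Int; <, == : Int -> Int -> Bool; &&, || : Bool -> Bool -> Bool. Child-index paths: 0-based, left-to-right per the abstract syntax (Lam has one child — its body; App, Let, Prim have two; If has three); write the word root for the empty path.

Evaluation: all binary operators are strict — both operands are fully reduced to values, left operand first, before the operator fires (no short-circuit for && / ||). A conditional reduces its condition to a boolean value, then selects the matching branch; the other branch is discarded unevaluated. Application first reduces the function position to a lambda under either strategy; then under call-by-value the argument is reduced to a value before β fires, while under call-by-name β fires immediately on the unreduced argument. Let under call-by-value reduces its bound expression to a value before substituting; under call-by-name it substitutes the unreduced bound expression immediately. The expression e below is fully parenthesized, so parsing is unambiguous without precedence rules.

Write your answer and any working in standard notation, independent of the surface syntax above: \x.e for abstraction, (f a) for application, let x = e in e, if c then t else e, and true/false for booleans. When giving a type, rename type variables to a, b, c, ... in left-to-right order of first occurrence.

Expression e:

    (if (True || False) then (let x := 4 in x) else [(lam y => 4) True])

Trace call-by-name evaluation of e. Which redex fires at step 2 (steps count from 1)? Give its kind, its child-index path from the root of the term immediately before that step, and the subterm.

Derivation:
step 0: (if (true || false) then (let x = 4 in x) else ((\y.4) true))
step 1: [delta@0] (if true then (let x = 4 in x) else ((\y.4) true))
step 2: [if@root] (let x = 4 in x)

Answer: if at root : (if true then (let x = 4 in x) else ((\y.4) true))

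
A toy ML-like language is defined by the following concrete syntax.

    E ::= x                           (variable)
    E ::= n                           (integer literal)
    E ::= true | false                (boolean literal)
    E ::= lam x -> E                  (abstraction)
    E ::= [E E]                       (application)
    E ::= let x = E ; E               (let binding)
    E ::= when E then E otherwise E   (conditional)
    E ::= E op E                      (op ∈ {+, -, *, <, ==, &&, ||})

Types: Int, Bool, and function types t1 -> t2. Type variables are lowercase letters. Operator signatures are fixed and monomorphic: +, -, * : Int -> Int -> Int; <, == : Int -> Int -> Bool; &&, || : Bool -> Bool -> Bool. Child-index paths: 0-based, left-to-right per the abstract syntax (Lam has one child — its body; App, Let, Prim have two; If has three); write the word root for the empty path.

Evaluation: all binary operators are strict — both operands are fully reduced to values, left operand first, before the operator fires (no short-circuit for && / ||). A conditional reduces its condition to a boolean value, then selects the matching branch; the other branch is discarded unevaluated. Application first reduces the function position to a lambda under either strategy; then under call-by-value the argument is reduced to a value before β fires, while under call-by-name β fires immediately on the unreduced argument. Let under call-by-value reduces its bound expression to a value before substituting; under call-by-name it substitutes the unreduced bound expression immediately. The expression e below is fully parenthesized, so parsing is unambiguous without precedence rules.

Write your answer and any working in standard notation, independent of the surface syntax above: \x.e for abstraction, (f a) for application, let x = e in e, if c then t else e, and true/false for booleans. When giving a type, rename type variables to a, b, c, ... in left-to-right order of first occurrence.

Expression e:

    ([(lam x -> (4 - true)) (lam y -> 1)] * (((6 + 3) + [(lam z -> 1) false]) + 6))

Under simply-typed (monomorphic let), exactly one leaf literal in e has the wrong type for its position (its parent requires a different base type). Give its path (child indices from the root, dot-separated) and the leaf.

Derivation:
  unify Int ~ Int
  unify Bool ~ Int
  FAIL: mismatch Bool ~ Int

Answer: 0.0.0.1 : true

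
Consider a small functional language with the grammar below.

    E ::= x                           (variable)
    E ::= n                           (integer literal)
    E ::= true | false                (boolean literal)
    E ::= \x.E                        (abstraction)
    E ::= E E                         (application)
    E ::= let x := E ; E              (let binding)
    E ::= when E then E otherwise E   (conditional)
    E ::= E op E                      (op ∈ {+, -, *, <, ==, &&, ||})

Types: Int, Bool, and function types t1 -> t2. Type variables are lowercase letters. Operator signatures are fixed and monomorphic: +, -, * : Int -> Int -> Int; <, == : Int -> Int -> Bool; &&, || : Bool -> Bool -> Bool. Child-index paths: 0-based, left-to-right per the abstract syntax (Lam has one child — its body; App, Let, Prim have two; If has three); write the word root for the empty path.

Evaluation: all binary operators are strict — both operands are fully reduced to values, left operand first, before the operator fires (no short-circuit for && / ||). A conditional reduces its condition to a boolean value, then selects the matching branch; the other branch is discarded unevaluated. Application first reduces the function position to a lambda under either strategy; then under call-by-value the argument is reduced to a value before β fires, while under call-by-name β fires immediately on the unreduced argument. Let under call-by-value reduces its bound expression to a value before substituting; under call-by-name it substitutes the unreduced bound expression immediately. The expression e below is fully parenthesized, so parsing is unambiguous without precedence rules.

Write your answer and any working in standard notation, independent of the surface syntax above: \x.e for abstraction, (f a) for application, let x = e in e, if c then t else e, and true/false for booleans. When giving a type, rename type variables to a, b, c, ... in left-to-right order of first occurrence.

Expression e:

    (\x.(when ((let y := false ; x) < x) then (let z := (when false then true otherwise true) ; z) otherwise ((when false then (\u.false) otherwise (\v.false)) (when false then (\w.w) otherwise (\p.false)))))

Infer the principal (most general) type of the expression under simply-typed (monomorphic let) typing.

Derivation:
let y : Bool
x : a
  unify a ~ Int
x : Int
  unify Int ~ Int
  unify Bool ~ Bool
  unify Bool ~ Bool
  unify Bool ~ Bool
let z : Bool
z : Bool
  unify Bool ~ Bool
\u._ : b -> Bool
\v._ : c -> Bool
  unify b -> Bool ~ c -> Bool
  unify b ~ c
  unify Bool ~ Bool
  unify Bool ~ Bool
w : d
\w._ : d -> d
\p._ : e -> Bool
  unify d -> d ~ e -> Bool
  unify d ~ e
  unify e ~ Bool
  unify c -> Bool ~ (Bool -> Bool) -> f
  unify c ~ Bool -> Bool
  unify Bool ~ f
_ _ : Bool
  unify Bool ~ Bool
\x._ : Int -> Bool

Answer: Int -> Bool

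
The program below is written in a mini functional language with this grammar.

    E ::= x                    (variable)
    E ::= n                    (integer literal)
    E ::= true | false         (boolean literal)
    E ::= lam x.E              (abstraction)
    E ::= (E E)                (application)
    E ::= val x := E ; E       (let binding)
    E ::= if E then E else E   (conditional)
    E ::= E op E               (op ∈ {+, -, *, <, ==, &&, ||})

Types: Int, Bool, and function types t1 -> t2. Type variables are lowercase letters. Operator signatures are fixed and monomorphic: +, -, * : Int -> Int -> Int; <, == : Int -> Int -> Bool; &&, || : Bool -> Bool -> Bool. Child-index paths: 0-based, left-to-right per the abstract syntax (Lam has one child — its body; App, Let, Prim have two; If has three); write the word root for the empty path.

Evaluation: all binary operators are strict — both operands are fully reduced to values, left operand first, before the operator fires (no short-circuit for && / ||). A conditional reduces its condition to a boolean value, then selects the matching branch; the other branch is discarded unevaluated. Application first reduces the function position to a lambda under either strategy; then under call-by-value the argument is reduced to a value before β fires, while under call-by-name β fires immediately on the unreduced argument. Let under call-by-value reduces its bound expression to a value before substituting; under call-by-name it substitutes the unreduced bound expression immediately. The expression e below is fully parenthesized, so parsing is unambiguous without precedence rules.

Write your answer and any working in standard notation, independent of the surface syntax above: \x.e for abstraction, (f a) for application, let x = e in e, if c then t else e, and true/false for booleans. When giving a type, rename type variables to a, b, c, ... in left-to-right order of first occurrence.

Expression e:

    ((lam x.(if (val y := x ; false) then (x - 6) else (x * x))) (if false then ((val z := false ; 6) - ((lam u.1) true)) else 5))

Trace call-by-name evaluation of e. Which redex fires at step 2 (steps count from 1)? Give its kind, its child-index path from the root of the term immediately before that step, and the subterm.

Answer: let at 0 : (let y = (if false then ((let z = false in 6) - ((\u.1) true)) else 5) in false)

Trace:
step 0: ((\x.(if (let y = x in false) then (x - 6) else (x * x))) (if false then ((let z = false in 6) - ((\u.1) true)) else 5))
step 1: [beta@root] (if (let y = (if false then ((let z = false in 6) - ((\u.1) true)) else 5) in false) then ((if false then ((let z = false in 6) - ((\u.1) true)) else 5) - 6) else ((if false then ((let z = false in 6) - ((\u.1) true)) else 5) * (if false then ((let z = false in 6) - ((\u.1) true)) else 5)))
step 2: [let@0] (if false then ((if false then ((let z = false in 6) - ((\u.1) true)) else 5) - 6) else ((if false then ((let z = false in 6) - ((\u.1) true)) else 5) * (if false then ((let z = false in 6) - ((\u.1) true)) else 5)))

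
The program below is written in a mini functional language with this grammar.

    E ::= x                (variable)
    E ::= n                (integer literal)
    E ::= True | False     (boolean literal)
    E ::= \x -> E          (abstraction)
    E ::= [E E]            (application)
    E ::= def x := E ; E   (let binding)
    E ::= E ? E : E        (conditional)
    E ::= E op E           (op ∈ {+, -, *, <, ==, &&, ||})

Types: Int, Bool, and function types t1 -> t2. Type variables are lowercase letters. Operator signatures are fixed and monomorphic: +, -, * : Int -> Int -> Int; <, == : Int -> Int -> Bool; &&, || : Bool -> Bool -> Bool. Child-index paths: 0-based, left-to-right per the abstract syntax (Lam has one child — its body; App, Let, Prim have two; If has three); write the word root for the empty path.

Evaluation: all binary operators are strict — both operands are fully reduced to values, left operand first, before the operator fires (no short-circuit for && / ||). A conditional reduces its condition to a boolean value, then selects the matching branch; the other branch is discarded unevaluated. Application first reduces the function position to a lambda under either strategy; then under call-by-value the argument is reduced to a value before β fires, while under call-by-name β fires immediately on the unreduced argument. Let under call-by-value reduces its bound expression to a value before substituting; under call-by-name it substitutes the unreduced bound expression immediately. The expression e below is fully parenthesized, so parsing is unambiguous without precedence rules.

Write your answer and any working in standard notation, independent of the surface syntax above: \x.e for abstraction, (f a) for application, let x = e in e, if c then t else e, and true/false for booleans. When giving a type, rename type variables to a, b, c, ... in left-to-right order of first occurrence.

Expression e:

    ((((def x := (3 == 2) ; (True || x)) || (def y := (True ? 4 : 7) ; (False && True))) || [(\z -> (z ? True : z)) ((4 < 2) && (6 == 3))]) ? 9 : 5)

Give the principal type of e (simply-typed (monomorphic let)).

Answer: Int

Working:
  unify Int ~ Int
  unify Int ~ Int
let x : Bool
  unify Bool ~ Bool
x : Bool
  unify Bool ~ Bool
  unify Bool ~ Bool
  unify Bool ~ Bool
  unify Int ~ Int
let y : Int
  unify Bool ~ Bool
  unify Bool ~ Bool
  unify Bool ~ Bool
  unify Bool ~ Bool
z : a
  unify a ~ Bool
z : Bool
  unify Bool ~ Bool
\z._ : Bool -> Bool
  unify Int ~ Int
  unify Int ~ Int
  unify Bool ~ Bool
  unify Int ~ Int
  unify Int ~ Int
  unify Bool ~ Bool
  unify Bool -> Bool ~ Bool -> b
  unify Bool ~ Bool
  unify Bool ~ b
_ _ : Bool
  unify Bool ~ Bool
  unify Bool ~ Bool
  unify Int ~ Int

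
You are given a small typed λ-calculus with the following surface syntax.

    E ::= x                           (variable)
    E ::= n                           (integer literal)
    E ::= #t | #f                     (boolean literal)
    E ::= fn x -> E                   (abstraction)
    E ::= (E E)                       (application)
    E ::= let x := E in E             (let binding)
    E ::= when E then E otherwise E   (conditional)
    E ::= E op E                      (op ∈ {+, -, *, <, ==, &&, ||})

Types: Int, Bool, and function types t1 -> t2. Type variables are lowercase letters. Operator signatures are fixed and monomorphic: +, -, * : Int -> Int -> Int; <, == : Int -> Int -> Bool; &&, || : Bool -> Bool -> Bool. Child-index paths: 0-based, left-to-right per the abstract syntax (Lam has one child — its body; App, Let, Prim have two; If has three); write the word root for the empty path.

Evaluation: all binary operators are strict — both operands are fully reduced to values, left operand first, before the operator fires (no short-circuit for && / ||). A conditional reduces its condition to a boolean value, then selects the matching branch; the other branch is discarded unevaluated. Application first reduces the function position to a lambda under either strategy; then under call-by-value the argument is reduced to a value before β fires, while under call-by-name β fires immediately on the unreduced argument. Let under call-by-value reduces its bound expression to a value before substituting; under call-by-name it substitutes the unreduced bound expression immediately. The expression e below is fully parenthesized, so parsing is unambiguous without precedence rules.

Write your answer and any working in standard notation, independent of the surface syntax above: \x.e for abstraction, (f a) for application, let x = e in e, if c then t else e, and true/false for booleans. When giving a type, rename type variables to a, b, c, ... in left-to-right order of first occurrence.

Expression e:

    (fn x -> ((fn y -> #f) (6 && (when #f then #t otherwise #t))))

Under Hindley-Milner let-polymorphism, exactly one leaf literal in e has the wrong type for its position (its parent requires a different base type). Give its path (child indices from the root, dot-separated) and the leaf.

Working:
\y._ : b -> Bool
  unify Int ~ Bool
  FAIL: mismatch Int ~ Bool

Answer: 0.1.0 : 6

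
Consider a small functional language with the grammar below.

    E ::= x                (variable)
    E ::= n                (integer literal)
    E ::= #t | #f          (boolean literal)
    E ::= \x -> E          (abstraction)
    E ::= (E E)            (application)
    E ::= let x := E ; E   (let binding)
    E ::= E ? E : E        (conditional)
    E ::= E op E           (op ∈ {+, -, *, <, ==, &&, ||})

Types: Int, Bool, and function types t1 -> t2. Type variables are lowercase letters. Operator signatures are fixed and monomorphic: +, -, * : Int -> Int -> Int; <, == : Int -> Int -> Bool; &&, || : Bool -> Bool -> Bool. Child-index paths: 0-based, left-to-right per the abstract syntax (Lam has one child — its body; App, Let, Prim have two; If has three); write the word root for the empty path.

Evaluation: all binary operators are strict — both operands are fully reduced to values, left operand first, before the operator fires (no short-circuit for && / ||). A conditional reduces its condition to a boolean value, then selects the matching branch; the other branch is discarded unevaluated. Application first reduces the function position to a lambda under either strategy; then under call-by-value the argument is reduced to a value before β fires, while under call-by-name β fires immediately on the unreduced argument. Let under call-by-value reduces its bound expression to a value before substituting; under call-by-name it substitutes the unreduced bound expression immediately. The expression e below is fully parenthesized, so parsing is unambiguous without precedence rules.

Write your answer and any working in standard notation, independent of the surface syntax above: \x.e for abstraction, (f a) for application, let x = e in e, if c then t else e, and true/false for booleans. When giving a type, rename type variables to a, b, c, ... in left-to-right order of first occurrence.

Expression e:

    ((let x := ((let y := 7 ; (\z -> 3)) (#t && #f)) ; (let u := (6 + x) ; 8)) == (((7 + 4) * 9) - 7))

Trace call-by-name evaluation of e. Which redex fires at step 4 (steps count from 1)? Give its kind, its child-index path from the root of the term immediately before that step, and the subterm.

Trace:
step 0: ((let x = ((let y = 7 in (\z.3)) (true && false)) in (let u = (6 + x) in 8)) == (((7 + 4) * 9) - 7))
step 1: [let@0] ((let u = (6 + ((let y = 7 in (\z.3)) (true && false))) in 8) == (((7 + 4) * 9) - 7))
step 2: [let@0] (8 == (((7 + 4) * 9) - 7))
step 3: [delta@1.0.0] (8 == ((11 * 9) - 7))
step 4: [delta@1.0] (8 == (99 - 7))

Answer: delta at 1.0 : (11 * 9)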